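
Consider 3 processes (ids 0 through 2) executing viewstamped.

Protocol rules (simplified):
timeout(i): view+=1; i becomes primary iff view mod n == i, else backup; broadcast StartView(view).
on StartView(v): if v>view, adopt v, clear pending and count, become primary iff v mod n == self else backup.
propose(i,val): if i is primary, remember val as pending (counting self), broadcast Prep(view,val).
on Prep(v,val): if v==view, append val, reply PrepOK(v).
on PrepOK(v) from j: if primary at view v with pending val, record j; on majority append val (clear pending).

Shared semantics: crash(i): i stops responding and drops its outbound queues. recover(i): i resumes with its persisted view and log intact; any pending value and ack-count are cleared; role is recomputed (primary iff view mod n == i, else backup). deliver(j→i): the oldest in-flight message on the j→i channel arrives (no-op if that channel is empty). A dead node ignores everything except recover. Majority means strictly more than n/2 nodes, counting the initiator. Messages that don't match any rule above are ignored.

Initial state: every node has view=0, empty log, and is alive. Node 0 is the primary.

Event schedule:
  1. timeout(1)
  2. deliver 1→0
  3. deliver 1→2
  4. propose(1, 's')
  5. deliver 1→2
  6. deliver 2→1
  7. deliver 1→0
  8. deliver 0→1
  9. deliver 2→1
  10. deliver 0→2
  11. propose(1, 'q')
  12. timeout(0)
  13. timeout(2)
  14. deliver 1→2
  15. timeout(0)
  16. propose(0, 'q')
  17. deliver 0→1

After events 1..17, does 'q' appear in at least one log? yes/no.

no

1. timeout(1):  <1:prim v1 ->
2. deliver 1→0:  <0:back v1 ->
3. deliver 1→2:  <2:back v1 ->
4. propose(1,'s'):  nop
5. deliver 1→2:  <2:back v1 s>
6. deliver 2→1:  <1:prim v1 s>
7. deliver 1→0:  <0:back v1 s>
8. deliver 0→1:  nop
9. deliver 2→1:  nop
10. deliver 0→2:  nop
11. propose(1,'q'):  nop
12. timeout(0):  <0:back v2 s>
13. timeout(2):  <2:prim v2 s>
14. deliver 1→2:  nop
15. timeout(0):  <0:prim v3 s>
16. propose(0,'q'):  nop
17. deliver 0→1:  <1:back v2 s>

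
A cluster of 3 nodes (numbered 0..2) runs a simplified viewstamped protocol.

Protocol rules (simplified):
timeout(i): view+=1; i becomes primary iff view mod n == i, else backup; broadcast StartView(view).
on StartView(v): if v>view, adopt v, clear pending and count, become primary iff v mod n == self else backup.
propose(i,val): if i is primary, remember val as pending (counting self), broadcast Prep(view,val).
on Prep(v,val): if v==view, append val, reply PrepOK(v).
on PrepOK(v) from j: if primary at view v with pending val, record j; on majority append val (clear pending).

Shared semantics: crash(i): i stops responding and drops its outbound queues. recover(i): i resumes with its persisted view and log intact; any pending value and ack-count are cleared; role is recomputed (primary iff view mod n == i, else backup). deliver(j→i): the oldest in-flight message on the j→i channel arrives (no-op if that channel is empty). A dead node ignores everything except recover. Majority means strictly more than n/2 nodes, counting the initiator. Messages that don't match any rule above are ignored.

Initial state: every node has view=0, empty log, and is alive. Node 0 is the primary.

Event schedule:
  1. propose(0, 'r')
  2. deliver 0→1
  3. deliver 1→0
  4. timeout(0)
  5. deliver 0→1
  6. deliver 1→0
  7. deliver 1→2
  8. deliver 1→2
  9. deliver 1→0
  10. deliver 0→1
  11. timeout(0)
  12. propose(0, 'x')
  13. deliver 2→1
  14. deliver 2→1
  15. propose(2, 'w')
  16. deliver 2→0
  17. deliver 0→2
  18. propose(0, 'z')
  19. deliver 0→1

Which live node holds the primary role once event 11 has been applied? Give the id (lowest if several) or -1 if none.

1

after 1 — propose(0,'r'): ·
after 2 — deliver 0→1: n1:back/v0/[r]
after 3 — deliver 1→0: n0:prim/v0/[r]
after 4 — timeout(0): n0:back/v1/[r]
after 5 — deliver 0→1: n1:prim/v1/[r]
after 6 — deliver 1→0: ·
after 7 — deliver 1→2: ·
after 8 — deliver 1→2: ·
after 9 — deliver 1→0: ·
after 10 — deliver 0→1: ·
after 11 — timeout(0): n0:back/v2/[r]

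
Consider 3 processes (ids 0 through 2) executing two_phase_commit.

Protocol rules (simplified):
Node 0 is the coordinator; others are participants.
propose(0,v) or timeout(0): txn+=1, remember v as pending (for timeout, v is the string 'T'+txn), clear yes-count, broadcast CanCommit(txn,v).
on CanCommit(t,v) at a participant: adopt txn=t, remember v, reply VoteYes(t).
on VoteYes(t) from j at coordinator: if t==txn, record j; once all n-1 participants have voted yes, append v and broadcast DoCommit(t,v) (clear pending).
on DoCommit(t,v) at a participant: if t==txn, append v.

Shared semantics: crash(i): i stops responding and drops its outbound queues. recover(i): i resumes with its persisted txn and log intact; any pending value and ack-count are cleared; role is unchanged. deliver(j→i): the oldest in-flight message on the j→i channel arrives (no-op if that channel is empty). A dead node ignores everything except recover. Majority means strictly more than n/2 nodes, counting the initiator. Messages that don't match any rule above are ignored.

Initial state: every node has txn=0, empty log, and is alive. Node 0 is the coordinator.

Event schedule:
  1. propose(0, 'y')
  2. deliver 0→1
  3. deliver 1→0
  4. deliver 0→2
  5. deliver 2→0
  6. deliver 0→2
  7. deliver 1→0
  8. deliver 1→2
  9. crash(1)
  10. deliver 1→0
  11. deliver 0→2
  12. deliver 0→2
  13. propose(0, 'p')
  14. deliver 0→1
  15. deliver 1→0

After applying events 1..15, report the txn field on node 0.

after 1 — propose(0,'y'): n0:coor/t1/[-]
after 2 — deliver 0→1: n1:part/t1/[-]
after 3 — deliver 1→0: ·
after 4 — deliver 0→2: n2:part/t1/[-]
after 5 — deliver 2→0: n0:coor/t1/[y]
after 6 — deliver 0→2: n2:part/t1/[y]
after 7 — deliver 1→0: ·
after 8 — deliver 1→2: ·
after 9 — crash(1): n1:✗part/t1/[-]
after 10 — deliver 1→0: ·
after 11 — deliver 0→2: ·
after 12 — deliver 0→2: ·
after 13 — propose(0,'p'): n0:coor/t2/[y]
after 14 — deliver 0→1: ·
after 15 — deliver 1→0: ·

2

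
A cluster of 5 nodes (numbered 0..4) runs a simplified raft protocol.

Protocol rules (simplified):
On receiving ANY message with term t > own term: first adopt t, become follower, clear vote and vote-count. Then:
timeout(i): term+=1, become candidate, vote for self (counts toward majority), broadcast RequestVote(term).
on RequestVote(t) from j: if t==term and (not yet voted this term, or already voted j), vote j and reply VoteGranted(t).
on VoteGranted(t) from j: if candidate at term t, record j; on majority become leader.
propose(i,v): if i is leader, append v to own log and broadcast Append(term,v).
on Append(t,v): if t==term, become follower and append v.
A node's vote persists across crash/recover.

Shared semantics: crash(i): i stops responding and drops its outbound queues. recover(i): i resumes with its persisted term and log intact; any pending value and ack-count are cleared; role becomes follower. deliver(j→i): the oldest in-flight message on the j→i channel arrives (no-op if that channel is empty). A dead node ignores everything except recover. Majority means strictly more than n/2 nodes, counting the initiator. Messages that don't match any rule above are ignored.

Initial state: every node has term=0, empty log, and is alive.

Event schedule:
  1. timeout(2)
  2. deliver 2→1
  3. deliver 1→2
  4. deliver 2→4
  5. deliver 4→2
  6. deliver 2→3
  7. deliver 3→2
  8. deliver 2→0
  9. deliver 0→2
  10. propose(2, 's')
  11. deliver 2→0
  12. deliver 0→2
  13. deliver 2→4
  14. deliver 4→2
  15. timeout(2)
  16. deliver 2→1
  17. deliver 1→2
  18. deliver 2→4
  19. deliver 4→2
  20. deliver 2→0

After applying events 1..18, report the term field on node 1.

1

[1] timeout(2) → N2(cand t1 [-])
[2] deliver 2→1 → N1(foll t1 [-])
[3] deliver 1→2 → ∅
[4] deliver 2→4 → N4(foll t1 [-])
[5] deliver 4→2 → N2(lead t1 [-])
[6] deliver 2→3 → N3(foll t1 [-])
[7] deliver 3→2 → ∅
[8] deliver 2→0 → N0(foll t1 [-])
[9] deliver 0→2 → ∅
[10] propose(2,'s') → N2(lead t1 [s])
[11] deliver 2→0 → N0(foll t1 [s])
[12] deliver 0→2 → ∅
[13] deliver 2→4 → N4(foll t1 [s])
[14] deliver 4→2 → ∅
[15] timeout(2) → N2(cand t2 [s])
[16] deliver 2→1 → N1(foll t1 [s])
[17] deliver 1→2 → ∅
[18] deliver 2→4 → N4(foll t2 [s])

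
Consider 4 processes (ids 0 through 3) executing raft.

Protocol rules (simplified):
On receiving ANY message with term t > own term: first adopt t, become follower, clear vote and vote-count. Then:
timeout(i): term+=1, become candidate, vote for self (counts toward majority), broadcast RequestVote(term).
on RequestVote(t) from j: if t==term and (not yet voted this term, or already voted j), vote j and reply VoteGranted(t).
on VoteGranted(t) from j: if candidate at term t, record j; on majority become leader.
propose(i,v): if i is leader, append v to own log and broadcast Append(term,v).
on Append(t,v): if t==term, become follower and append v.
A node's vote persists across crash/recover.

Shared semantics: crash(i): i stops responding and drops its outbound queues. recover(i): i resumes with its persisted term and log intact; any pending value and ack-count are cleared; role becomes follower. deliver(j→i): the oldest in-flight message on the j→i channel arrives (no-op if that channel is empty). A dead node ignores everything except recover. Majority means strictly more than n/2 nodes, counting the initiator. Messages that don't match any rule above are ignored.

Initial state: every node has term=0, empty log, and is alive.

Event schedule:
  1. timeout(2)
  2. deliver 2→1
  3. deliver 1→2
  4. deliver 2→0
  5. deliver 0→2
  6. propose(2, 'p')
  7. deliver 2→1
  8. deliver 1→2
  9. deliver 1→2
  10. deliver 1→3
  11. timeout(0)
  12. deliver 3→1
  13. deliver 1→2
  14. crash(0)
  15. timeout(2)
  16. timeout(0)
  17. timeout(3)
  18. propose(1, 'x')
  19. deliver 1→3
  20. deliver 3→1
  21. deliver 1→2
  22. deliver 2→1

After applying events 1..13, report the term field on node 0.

2

1. timeout(2):  <2:cand t1 ->
2. deliver 2→1:  <1:foll t1 ->
3. deliver 1→2:  nop
4. deliver 2→0:  <0:foll t1 ->
5. deliver 0→2:  <2:lead t1 ->
6. propose(2,'p'):  <2:lead t1 p>
7. deliver 2→1:  <1:foll t1 p>
8. deliver 1→2:  nop
9. deliver 1→2:  nop
10. deliver 1→3:  nop
11. timeout(0):  <0:cand t2 ->
12. deliver 3→1:  nop
13. deliver 1→2:  nop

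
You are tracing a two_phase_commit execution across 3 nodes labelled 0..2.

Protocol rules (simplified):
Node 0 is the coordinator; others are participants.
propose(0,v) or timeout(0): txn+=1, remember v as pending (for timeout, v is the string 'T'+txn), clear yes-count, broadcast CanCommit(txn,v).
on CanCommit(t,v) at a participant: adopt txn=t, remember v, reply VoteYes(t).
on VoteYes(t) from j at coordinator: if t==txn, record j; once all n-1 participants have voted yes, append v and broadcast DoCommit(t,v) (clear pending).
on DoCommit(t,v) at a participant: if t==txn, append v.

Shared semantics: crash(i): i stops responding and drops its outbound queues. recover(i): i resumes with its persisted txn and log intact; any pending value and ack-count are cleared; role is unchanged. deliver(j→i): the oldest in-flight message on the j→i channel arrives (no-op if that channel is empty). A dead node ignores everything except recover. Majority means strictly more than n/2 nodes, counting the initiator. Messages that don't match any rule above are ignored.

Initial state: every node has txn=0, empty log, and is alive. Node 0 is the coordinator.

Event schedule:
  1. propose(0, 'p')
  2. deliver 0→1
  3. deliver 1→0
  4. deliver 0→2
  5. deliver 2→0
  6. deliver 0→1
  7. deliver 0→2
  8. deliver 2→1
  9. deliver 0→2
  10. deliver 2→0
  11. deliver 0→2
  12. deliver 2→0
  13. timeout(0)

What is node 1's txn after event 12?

1

[1] propose(0,'p') → N0(coor t1 [-])
[2] deliver 0→1 → N1(part t1 [-])
[3] deliver 1→0 → ∅
[4] deliver 0→2 → N2(part t1 [-])
[5] deliver 2→0 → N0(coor t1 [p])
[6] deliver 0→1 → N1(part t1 [p])
[7] deliver 0→2 → N2(part t1 [p])
[8] deliver 2→1 → ∅
[9] deliver 0→2 → ∅
[10] deliver 2→0 → ∅
[11] deliver 0→2 → ∅
[12] deliver 2→0 → ∅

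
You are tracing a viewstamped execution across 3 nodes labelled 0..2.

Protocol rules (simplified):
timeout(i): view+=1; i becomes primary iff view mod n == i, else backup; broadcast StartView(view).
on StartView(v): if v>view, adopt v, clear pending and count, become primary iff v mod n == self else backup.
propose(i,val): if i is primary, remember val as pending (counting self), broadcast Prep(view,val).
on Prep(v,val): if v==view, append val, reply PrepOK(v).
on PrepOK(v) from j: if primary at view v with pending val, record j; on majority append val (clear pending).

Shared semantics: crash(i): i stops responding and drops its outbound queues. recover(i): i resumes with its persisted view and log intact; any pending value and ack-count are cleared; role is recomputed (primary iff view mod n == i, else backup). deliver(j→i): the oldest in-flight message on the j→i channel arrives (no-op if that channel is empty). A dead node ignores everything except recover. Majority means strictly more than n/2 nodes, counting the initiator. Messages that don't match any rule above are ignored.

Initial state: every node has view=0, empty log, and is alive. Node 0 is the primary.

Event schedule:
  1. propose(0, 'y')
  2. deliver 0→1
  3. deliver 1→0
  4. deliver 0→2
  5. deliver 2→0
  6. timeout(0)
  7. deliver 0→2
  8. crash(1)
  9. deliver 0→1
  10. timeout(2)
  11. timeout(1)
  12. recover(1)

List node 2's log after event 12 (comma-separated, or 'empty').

[1] propose(0,'y') → ∅
[2] deliver 0→1 → N1(back v0 [y])
[3] deliver 1→0 → N0(prim v0 [y])
[4] deliver 0→2 → N2(back v0 [y])
[5] deliver 2→0 → ∅
[6] timeout(0) → N0(back v1 [y])
[7] deliver 0→2 → N2(back v1 [y])
[8] crash(1) → N1(✗back v0 [y])
[9] deliver 0→1 → ∅
[10] timeout(2) → N2(prim v2 [y])
[11] timeout(1) → ∅
[12] recover(1) → N1(back v0 [y])

y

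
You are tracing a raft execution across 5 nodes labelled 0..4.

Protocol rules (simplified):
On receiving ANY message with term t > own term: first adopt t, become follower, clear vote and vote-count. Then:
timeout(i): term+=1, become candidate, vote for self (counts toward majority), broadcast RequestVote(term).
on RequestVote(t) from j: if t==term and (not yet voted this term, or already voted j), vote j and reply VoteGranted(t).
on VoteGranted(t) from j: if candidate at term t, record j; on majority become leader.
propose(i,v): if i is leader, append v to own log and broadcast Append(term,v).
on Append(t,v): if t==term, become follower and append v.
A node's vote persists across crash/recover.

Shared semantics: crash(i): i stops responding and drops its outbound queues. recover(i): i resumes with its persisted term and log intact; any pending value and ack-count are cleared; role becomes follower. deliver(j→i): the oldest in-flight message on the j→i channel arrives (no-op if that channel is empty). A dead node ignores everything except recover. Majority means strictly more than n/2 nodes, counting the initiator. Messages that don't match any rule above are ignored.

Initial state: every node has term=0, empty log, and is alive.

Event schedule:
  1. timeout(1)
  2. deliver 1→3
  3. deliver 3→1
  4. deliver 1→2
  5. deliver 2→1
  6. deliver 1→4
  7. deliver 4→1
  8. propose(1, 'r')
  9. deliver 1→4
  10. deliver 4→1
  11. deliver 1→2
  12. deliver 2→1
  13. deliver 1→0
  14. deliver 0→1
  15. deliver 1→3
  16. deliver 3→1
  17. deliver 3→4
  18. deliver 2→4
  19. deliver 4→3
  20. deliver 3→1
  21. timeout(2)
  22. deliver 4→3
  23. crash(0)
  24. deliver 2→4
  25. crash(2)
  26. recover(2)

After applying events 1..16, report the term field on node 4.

step 1 timeout(1): 1={cand,t=1,log=-}
step 2 deliver 1→3: 3={foll,t=1,log=-}
step 3 deliver 3→1: —
step 4 deliver 1→2: 2={foll,t=1,log=-}
step 5 deliver 2→1: 1={lead,t=1,log=-}
step 6 deliver 1→4: 4={foll,t=1,log=-}
step 7 deliver 4→1: —
step 8 propose(1,'r'): 1={lead,t=1,log=r}
step 9 deliver 1→4: 4={foll,t=1,log=r}
step 10 deliver 4→1: —
step 11 deliver 1→2: 2={foll,t=1,log=r}
step 12 deliver 2→1: —
step 13 deliver 1→0: 0={foll,t=1,log=-}
step 14 deliver 0→1: —
step 15 deliver 1→3: 3={foll,t=1,log=r}
step 16 deliver 3→1: —

1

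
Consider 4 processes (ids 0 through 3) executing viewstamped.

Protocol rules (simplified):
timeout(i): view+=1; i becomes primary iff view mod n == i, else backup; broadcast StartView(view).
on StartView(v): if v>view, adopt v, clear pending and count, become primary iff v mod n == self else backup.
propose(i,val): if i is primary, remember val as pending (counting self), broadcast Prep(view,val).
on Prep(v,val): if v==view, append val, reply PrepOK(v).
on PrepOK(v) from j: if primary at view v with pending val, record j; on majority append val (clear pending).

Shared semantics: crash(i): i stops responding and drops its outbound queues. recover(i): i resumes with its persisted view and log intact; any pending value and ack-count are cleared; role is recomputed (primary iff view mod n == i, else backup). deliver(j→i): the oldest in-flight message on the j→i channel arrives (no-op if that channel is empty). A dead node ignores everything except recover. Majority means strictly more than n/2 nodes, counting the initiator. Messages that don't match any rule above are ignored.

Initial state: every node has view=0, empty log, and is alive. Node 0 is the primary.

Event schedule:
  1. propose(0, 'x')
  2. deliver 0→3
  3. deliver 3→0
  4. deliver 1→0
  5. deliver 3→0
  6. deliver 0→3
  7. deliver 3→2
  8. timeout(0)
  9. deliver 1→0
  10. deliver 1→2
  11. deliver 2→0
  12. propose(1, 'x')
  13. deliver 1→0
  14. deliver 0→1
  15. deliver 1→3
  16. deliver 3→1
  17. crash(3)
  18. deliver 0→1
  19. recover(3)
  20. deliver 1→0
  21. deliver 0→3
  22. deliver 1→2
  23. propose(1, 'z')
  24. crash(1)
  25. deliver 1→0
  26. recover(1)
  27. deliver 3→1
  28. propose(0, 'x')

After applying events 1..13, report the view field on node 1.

after 1 — propose(0,'x'): ·
after 2 — deliver 0→3: n3:back/v0/[x]
after 3 — deliver 3→0: ·
after 4 — deliver 1→0: ·
after 5 — deliver 3→0: ·
after 6 — deliver 0→3: ·
after 7 — deliver 3→2: ·
after 8 — timeout(0): n0:back/v1/[-]
after 9 — deliver 1→0: ·
after 10 — deliver 1→2: ·
after 11 — deliver 2→0: ·
after 12 — propose(1,'x'): ·
after 13 — deliver 1→0: ·

0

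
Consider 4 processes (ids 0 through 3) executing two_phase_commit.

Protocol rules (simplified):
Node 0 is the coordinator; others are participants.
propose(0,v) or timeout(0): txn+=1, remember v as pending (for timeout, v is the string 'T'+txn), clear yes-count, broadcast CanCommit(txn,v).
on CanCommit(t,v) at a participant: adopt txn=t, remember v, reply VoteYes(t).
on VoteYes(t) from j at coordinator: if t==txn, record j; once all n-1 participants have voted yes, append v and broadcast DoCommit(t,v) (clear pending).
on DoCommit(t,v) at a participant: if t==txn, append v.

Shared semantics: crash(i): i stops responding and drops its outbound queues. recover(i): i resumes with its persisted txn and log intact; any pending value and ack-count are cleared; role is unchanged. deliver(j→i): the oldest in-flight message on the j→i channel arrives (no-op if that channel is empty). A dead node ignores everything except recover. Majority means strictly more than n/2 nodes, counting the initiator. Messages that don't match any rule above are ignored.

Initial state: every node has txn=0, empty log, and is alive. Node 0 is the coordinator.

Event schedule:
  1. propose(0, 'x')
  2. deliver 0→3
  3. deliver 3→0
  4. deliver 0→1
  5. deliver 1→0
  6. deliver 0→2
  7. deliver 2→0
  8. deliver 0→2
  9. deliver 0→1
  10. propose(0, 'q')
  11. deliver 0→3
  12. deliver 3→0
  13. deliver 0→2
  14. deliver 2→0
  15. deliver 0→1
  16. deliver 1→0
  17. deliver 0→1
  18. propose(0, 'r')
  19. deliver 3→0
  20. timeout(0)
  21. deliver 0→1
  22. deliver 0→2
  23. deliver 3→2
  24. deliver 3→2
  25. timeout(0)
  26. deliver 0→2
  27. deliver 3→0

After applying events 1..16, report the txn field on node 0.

1. propose(0,'x'):  <0:coor t1 ->
2. deliver 0→3:  <3:part t1 ->
3. deliver 3→0:  nop
4. deliver 0→1:  <1:part t1 ->
5. deliver 1→0:  nop
6. deliver 0→2:  <2:part t1 ->
7. deliver 2→0:  <0:coor t1 x>
8. deliver 0→2:  <2:part t1 x>
9. deliver 0→1:  <1:part t1 x>
10. propose(0,'q'):  <0:coor t2 x>
11. deliver 0→3:  <3:part t1 x>
12. deliver 3→0:  nop
13. deliver 0→2:  <2:part t2 x>
14. deliver 2→0:  nop
15. deliver 0→1:  <1:part t2 x>
16. deliver 1→0:  nop

2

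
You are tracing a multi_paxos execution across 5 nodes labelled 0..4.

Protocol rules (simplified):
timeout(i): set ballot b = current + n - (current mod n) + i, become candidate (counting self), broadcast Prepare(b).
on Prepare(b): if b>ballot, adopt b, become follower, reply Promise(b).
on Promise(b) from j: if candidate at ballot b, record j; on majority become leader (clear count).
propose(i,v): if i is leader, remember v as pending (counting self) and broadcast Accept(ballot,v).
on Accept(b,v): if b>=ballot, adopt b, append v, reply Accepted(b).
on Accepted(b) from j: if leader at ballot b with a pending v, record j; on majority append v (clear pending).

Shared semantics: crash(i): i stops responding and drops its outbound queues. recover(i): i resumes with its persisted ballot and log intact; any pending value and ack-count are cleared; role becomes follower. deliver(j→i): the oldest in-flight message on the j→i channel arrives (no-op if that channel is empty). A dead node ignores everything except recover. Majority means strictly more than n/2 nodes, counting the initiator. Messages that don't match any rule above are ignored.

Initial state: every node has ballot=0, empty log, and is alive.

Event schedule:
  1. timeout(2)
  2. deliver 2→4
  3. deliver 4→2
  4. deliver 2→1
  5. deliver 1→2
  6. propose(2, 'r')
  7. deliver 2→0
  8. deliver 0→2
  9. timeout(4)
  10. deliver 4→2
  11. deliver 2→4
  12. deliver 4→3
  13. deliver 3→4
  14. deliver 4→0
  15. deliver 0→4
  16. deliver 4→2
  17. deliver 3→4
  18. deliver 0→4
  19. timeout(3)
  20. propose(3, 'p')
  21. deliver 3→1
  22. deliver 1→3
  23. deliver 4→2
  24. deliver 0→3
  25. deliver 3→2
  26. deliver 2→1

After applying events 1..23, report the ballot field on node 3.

18

[1] timeout(2) → N2(cand b7 [-])
[2] deliver 2→4 → N4(foll b7 [-])
[3] deliver 4→2 → ∅
[4] deliver 2→1 → N1(foll b7 [-])
[5] deliver 1→2 → N2(lead b7 [-])
[6] propose(2,'r') → ∅
[7] deliver 2→0 → N0(foll b7 [-])
[8] deliver 0→2 → ∅
[9] timeout(4) → N4(cand b14 [-])
[10] deliver 4→2 → N2(foll b14 [-])
[11] deliver 2→4 → ∅
[12] deliver 4→3 → N3(foll b14 [-])
[13] deliver 3→4 → ∅
[14] deliver 4→0 → N0(foll b14 [-])
[15] deliver 0→4 → N4(lead b14 [-])
[16] deliver 4→2 → ∅
[17] deliver 3→4 → ∅
[18] deliver 0→4 → ∅
[19] timeout(3) → N3(cand b18 [-])
[20] propose(3,'p') → ∅
[21] deliver 3→1 → N1(foll b18 [-])
[22] deliver 1→3 → ∅
[23] deliver 4→2 → ∅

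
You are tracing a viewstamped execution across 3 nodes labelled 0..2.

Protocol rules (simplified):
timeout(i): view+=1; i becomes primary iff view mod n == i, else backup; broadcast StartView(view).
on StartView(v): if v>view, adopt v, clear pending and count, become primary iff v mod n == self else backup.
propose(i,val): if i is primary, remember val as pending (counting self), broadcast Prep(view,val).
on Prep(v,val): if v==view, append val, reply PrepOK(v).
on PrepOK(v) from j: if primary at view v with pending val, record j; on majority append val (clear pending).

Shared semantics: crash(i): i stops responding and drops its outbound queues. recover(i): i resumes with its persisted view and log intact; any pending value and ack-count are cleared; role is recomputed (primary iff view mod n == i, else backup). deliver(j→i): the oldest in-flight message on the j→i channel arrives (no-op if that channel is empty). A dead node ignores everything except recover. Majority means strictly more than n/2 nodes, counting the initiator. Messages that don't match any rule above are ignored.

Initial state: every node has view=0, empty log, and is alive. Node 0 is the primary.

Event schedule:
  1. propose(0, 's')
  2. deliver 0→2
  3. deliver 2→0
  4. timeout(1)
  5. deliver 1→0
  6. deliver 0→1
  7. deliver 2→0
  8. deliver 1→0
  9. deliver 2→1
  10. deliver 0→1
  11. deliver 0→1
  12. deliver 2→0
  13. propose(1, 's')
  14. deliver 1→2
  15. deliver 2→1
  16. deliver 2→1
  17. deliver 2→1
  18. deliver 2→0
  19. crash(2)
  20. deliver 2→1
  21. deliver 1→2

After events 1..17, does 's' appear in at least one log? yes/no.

yes

after 1 — propose(0,'s'): ·
after 2 — deliver 0→2: n2:back/v0/[s]
after 3 — deliver 2→0: n0:prim/v0/[s]
after 4 — timeout(1): n1:prim/v1/[-]
after 5 — deliver 1→0: n0:back/v1/[s]
after 6 — deliver 0→1: ·
after 7 — deliver 2→0: ·
after 8 — deliver 1→0: ·
after 9 — deliver 2→1: ·
after 10 — deliver 0→1: ·
after 11 — deliver 0→1: ·
after 12 — deliver 2→0: ·
after 13 — propose(1,'s'): ·
after 14 — deliver 1→2: n2:back/v1/[s]
after 15 — deliver 2→1: ·
after 16 — deliver 2→1: ·
after 17 — deliver 2→1: ·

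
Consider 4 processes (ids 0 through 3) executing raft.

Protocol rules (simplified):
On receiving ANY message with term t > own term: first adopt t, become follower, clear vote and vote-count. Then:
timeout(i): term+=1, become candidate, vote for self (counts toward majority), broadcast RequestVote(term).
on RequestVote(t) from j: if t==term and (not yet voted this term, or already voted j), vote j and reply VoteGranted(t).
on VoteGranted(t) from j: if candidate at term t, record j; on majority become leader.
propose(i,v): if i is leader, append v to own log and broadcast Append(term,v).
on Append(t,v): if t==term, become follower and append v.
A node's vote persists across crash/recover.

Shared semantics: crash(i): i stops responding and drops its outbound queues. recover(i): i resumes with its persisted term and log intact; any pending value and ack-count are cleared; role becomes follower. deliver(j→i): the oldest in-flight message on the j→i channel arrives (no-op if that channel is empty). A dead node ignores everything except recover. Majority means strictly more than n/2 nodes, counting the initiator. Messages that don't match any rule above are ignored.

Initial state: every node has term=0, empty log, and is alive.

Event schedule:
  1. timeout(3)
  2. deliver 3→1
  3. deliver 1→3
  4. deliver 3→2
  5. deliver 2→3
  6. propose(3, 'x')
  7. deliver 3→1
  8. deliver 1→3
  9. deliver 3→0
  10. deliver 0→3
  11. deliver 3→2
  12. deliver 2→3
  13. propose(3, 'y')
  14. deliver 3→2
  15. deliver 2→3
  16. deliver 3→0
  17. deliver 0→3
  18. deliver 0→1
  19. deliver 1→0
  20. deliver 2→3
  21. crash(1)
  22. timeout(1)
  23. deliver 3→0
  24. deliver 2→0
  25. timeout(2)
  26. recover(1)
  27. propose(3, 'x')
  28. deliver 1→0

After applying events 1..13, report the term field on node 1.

[1] timeout(3) → N3(cand t1 [-])
[2] deliver 3→1 → N1(foll t1 [-])
[3] deliver 1→3 → ∅
[4] deliver 3→2 → N2(foll t1 [-])
[5] deliver 2→3 → N3(lead t1 [-])
[6] propose(3,'x') → N3(lead t1 [x])
[7] deliver 3→1 → N1(foll t1 [x])
[8] deliver 1→3 → ∅
[9] deliver 3→0 → N0(foll t1 [-])
[10] deliver 0→3 → ∅
[11] deliver 3→2 → N2(foll t1 [x])
[12] deliver 2→3 → ∅
[13] propose(3,'y') → N3(lead t1 [x,y])

1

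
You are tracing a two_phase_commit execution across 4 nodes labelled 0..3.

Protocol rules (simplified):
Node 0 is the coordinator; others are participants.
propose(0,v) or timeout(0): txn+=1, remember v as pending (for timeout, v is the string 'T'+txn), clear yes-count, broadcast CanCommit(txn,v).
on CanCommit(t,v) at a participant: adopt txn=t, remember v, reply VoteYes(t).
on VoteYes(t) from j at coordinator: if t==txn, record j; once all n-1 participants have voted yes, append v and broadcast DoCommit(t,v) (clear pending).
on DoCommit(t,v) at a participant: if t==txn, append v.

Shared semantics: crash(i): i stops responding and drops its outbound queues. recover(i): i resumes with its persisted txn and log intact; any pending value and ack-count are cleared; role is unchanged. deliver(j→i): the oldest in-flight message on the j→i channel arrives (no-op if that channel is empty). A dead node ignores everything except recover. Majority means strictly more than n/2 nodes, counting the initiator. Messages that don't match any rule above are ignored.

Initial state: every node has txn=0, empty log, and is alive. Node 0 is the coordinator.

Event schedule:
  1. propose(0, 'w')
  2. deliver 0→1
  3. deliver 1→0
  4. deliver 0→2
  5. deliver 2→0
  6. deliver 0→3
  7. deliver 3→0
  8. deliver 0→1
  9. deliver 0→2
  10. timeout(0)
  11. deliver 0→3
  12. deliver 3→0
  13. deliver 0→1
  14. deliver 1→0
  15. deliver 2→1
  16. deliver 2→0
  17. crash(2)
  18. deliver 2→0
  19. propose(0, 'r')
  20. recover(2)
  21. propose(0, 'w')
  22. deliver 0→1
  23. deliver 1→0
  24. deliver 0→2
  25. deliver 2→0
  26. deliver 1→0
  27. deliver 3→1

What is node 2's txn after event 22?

e1 propose(0,'w'): 0[coor,t=1,-]
e2 deliver 0→1: 1[part,t=1,-]
e3 deliver 1→0: ·
e4 deliver 0→2: 2[part,t=1,-]
e5 deliver 2→0: ·
e6 deliver 0→3: 3[part,t=1,-]
e7 deliver 3→0: 0[coor,t=1,w]
e8 deliver 0→1: 1[part,t=1,w]
e9 deliver 0→2: 2[part,t=1,w]
e10 timeout(0): 0[coor,t=2,w]
e11 deliver 0→3: 3[part,t=1,w]
e12 deliver 3→0: ·
e13 deliver 0→1: 1[part,t=2,w]
e14 deliver 1→0: ·
e15 deliver 2→1: ·
e16 deliver 2→0: ·
e17 crash(2): 2[✗part,t=1,w]
e18 deliver 2→0: ·
e19 propose(0,'r'): 0[coor,t=3,w]
e20 recover(2): 2[part,t=1,w]
e21 propose(0,'w'): 0[coor,t=4,w]
e22 deliver 0→1: 1[part,t=3,w]

1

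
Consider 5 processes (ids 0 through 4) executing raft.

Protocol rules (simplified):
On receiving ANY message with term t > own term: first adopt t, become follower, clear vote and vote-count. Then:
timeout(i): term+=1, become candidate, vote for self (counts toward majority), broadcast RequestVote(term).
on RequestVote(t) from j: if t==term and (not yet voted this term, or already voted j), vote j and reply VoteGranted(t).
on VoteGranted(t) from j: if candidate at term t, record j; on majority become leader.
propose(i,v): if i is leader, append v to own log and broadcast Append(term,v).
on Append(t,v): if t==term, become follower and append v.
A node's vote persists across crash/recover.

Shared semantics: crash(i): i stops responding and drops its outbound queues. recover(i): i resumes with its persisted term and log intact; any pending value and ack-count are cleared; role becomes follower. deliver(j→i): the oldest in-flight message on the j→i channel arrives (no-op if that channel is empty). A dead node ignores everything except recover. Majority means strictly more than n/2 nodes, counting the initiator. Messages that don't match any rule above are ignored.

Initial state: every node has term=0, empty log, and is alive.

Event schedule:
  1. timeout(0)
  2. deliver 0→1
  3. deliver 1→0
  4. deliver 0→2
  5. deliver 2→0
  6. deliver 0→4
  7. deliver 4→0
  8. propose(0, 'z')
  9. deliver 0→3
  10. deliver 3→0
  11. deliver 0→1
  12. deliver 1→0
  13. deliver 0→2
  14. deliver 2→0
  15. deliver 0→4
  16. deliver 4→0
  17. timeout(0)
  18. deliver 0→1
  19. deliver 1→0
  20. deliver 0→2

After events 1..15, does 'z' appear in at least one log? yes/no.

yes

1. timeout(0):  <0:cand t1 ->
2. deliver 0→1:  <1:foll t1 ->
3. deliver 1→0:  nop
4. deliver 0→2:  <2:foll t1 ->
5. deliver 2→0:  <0:lead t1 ->
6. deliver 0→4:  <4:foll t1 ->
7. deliver 4→0:  nop
8. propose(0,'z'):  <0:lead t1 z>
9. deliver 0→3:  <3:foll t1 ->
10. deliver 3→0:  nop
11. deliver 0→1:  <1:foll t1 z>
12. deliver 1→0:  nop
13. deliver 0→2:  <2:foll t1 z>
14. deliver 2→0:  nop
15. deliver 0→4:  <4:foll t1 z>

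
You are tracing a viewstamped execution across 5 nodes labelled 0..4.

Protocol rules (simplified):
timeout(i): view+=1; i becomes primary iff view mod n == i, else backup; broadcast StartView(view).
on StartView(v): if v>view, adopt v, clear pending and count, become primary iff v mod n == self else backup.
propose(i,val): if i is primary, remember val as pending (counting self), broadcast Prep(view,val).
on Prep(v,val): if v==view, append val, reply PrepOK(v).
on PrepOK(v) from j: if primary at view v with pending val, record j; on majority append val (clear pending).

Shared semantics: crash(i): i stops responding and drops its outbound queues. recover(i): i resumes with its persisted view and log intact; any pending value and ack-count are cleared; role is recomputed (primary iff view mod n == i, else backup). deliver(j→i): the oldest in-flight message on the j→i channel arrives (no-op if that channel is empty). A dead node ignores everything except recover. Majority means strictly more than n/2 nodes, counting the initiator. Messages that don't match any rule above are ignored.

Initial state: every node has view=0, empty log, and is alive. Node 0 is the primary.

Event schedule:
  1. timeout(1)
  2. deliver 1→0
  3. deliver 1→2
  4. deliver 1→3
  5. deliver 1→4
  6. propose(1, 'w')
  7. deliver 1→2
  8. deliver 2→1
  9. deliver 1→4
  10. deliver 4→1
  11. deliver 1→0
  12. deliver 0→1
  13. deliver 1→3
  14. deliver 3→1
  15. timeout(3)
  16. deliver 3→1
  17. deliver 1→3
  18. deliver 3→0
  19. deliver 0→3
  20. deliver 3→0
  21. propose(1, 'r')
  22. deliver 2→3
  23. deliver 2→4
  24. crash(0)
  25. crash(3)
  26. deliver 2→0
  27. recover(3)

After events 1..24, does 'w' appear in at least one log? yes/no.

yes

1. timeout(1):  <1:prim v1 ->
2. deliver 1→0:  <0:back v1 ->
3. deliver 1→2:  <2:back v1 ->
4. deliver 1→3:  <3:back v1 ->
5. deliver 1→4:  <4:back v1 ->
6. propose(1,'w'):  nop
7. deliver 1→2:  <2:back v1 w>
8. deliver 2→1:  nop
9. deliver 1→4:  <4:back v1 w>
10. deliver 4→1:  <1:prim v1 w>
11. deliver 1→0:  <0:back v1 w>
12. deliver 0→1:  nop
13. deliver 1→3:  <3:back v1 w>
14. deliver 3→1:  nop
15. timeout(3):  <3:back v2 w>
16. deliver 3→1:  <1:back v2 w>
17. deliver 1→3:  nop
18. deliver 3→0:  <0:back v2 w>
19. deliver 0→3:  nop
20. deliver 3→0:  nop
21. propose(1,'r'):  nop
22. deliver 2→3:  nop
23. deliver 2→4:  nop
24. crash(0):  <0:✗back v2 w>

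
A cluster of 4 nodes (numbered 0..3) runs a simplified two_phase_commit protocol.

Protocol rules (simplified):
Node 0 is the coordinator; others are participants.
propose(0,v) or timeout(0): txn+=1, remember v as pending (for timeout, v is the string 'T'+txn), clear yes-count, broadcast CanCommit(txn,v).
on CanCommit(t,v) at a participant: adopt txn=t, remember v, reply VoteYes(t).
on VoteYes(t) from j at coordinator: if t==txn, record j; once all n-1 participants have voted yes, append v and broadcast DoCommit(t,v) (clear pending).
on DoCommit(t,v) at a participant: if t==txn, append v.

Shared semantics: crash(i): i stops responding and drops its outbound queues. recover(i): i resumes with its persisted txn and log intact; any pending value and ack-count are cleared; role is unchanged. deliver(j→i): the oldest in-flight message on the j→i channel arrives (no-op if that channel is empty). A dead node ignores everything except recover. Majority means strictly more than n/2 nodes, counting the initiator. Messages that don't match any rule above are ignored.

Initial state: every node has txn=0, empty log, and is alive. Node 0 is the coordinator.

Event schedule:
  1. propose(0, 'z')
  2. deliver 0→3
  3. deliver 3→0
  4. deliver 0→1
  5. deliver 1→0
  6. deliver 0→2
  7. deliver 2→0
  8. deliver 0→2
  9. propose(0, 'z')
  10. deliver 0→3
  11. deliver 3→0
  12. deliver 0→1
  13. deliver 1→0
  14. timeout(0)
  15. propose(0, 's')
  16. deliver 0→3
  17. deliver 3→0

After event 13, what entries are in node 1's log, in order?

z

after 1 — propose(0,'z'): n0:coor/t1/[-]
after 2 — deliver 0→3: n3:part/t1/[-]
after 3 — deliver 3→0: ·
after 4 — deliver 0→1: n1:part/t1/[-]
after 5 — deliver 1→0: ·
after 6 — deliver 0→2: n2:part/t1/[-]
after 7 — deliver 2→0: n0:coor/t1/[z]
after 8 — deliver 0→2: n2:part/t1/[z]
after 9 — propose(0,'z'): n0:coor/t2/[z]
after 10 — deliver 0→3: n3:part/t1/[z]
after 11 — deliver 3→0: ·
after 12 — deliver 0→1: n1:part/t1/[z]
after 13 — deliver 1→0: ·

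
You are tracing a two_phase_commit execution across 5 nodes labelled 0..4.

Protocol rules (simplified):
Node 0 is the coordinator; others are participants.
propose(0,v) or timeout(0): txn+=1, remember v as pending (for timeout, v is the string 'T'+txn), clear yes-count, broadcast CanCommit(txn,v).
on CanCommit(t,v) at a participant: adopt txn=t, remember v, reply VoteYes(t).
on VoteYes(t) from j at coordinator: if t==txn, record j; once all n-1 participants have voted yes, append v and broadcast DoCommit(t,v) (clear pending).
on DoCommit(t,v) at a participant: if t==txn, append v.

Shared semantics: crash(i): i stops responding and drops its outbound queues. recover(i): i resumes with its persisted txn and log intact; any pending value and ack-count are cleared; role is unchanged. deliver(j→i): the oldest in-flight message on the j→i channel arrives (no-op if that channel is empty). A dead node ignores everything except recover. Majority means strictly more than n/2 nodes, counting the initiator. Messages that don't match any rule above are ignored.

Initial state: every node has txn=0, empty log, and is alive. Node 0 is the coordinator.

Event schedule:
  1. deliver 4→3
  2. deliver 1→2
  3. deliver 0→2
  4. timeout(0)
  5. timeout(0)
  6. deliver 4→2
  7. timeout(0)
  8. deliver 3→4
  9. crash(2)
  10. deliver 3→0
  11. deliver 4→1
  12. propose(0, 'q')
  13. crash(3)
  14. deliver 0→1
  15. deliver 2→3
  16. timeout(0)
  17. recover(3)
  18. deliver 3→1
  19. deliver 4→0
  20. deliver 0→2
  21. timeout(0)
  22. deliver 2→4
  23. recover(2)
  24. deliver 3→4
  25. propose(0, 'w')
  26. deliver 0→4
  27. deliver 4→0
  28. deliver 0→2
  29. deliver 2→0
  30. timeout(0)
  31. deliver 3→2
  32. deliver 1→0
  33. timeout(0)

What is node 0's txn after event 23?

6

[1] deliver 4→3 → ∅
[2] deliver 1→2 → ∅
[3] deliver 0→2 → ∅
[4] timeout(0) → N0(coor t1 [-])
[5] timeout(0) → N0(coor t2 [-])
[6] deliver 4→2 → ∅
[7] timeout(0) → N0(coor t3 [-])
[8] deliver 3→4 → ∅
[9] crash(2) → N2(✗part t0 [-])
[10] deliver 3→0 → ∅
[11] deliver 4→1 → ∅
[12] propose(0,'q') → N0(coor t4 [-])
[13] crash(3) → N3(✗part t0 [-])
[14] deliver 0→1 → N1(part t1 [-])
[15] deliver 2→3 → ∅
[16] timeout(0) → N0(coor t5 [-])
[17] recover(3) → N3(part t0 [-])
[18] deliver 3→1 → ∅
[19] deliver 4→0 → ∅
[20] deliver 0→2 → ∅
[21] timeout(0) → N0(coor t6 [-])
[22] deliver 2→4 → ∅
[23] recover(2) → N2(part t0 [-])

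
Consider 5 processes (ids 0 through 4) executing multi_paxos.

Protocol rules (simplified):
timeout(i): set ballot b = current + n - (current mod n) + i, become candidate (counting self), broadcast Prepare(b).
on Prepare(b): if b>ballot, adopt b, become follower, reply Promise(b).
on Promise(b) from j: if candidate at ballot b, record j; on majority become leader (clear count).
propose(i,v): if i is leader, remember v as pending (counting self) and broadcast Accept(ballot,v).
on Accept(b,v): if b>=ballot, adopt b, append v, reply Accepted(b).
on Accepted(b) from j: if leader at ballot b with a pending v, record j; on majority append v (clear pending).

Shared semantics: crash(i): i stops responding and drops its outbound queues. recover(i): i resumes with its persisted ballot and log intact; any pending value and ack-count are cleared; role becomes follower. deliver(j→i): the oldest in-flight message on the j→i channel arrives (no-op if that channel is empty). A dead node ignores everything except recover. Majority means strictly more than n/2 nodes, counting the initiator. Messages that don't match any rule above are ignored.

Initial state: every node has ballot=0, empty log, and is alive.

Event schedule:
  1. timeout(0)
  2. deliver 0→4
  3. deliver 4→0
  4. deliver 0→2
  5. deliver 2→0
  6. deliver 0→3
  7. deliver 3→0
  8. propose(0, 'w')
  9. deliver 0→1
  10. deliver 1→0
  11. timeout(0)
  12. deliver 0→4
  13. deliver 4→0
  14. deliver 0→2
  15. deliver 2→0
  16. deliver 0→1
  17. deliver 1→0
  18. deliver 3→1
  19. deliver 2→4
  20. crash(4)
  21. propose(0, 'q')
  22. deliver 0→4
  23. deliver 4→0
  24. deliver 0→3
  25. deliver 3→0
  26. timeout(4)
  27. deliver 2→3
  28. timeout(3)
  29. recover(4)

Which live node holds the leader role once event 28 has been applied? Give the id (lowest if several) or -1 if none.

e1 timeout(0): 0[cand,b=5,-]
e2 deliver 0→4: 4[foll,b=5,-]
e3 deliver 4→0: ·
e4 deliver 0→2: 2[foll,b=5,-]
e5 deliver 2→0: 0[lead,b=5,-]
e6 deliver 0→3: 3[foll,b=5,-]
e7 deliver 3→0: ·
e8 propose(0,'w'): ·
e9 deliver 0→1: 1[foll,b=5,-]
e10 deliver 1→0: ·
e11 timeout(0): 0[cand,b=10,-]
e12 deliver 0→4: 4[foll,b=5,w]
e13 deliver 4→0: ·
e14 deliver 0→2: 2[foll,b=5,w]
e15 deliver 2→0: ·
e16 deliver 0→1: 1[foll,b=5,w]
e17 deliver 1→0: ·
e18 deliver 3→1: ·
e19 deliver 2→4: ·
e20 crash(4): 4[✗foll,b=5,w]
e21 propose(0,'q'): ·
e22 deliver 0→4: ·
e23 deliver 4→0: ·
e24 deliver 0→3: 3[foll,b=5,w]
e25 deliver 3→0: ·
e26 timeout(4): ·
e27 deliver 2→3: ·
e28 timeout(3): 3[cand,b=13,w]

-1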